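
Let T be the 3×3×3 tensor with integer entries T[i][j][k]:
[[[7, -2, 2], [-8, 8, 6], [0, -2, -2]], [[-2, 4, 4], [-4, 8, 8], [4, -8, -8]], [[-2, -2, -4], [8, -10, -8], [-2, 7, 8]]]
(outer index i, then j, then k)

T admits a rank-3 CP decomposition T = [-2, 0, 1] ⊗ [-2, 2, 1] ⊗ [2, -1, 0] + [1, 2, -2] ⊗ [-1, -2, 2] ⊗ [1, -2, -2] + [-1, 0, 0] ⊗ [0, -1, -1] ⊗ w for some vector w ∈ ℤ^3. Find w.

w = [2, 0, 2]

Subtract the known terms from T to get the rank-1 residual R = [-1, 0, 0] ⊗ [0, -1, -1] ⊗ w, so R[i,j,k] = a[i]·b[j]·w[k]. Pick indices with nonzero a[0]·b[1] = (-1)·(-1) = 1. Only the fibre through (0,1,·) is needed: R[0,1,:] = T[0,1,:] − Σₗ aₗ[0]bₗ[1]cₗ = [-8, 8, 6] − (-2)·(2)·[2, -1, 0] − (1)·(-2)·[1, -2, -2] = [2, 0, 2]. Then w[k] = R[0,1,k] / 1 for each k, giving w = [2, 0, 2] / 1 = [2, 0, 2].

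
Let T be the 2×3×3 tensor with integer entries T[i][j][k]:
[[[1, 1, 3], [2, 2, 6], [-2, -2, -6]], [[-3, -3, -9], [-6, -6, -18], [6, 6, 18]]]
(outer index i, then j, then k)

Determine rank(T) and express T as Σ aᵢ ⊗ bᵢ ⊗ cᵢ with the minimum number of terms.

rank(T) = 1

Lower bound: T ≠ 0 (e.g. T[0,0,0] = 1), so rank(T) ≥ 1.
Upper bound: if T = a ⊗ b ⊗ c then every fibre of T is a multiple of the corresponding factor, so read the factors off the fibres through the nonzero entry T[0,0,0] = 1.
The mode-1 fibre T[:,0,0] = [1, -3] gives a = [1, -3] (primitive direction); the mode-2 fibre T[0,:,0] = [1, 2, -2] gives b = [1, 2, -2]; then c[k] = T[0,0,k] / (a[0]·b[0]) = [1, 1, 3] / 1 = [1, 1, 3].
Expanding [1, -3] ⊗ [1, 2, -2] ⊗ [1, 1, 3] reproduces all 18 entries of T, so T = [1, -3] ⊗ [1, 2, -2] ⊗ [1, 1, 3] and rank(T) ≤ 1.
These bounds meet, so rank(T) = 1.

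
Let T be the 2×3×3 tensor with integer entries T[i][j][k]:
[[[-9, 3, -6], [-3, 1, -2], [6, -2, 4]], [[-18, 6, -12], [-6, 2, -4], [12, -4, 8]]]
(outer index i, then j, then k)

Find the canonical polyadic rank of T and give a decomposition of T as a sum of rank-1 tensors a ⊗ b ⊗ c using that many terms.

rank(T) = 1

Lower bound: T ≠ 0 (e.g. T[0,0,0] = -9), so rank(T) ≥ 1.
Upper bound: if T = a ⊗ b ⊗ c then every fibre of T is a multiple of the corresponding factor, so read the factors off the fibres through the nonzero entry T[0,0,0] = -9.
The mode-1 fibre T[:,0,0] = [-9, -18] gives a = [1, 2] (primitive direction); the mode-2 fibre T[0,:,0] = [-9, -3, 6] gives b = [3, 1, -2]; then c[k] = T[0,0,k] / (a[0]·b[0]) = [-9, 3, -6] / 3 = [-3, 1, -2].
Expanding [1, 2] ⊗ [3, 1, -2] ⊗ [-3, 1, -2] reproduces all 18 entries of T, so T = [1, 2] ⊗ [3, 1, -2] ⊗ [-3, 1, -2] and rank(T) ≤ 1.
These bounds meet, so rank(T) = 1.
Check entry T[0,0,0] = -9: (1)·(3)·(-3) = -9.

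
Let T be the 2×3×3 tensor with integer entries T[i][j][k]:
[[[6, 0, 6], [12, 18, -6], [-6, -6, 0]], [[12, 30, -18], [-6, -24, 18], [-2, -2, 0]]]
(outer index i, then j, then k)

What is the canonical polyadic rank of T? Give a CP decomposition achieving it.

Lower bound: the mode-1 unfolding of T (rows indexed by i, columns by (j,k) = (0,0), (0,1), (0,2), (1,0), (1,1), (1,2), (2,0), (2,1), (2,2)) is [[6, 0, 6, 12, 18, -6, -6, -6, 0], [12, 30, -18, -6, -24, 18, -2, -2, 0]].
There the 2×2 minor on rows i ∈ {0, 1}, columns (j,k) ∈ {(0,0), (0,1)} is det [[6, 0], [12, 30]] = 180 ≠ 0, so this unfolding has rank ≥ 2; CP rank is at least every unfolding rank, so rank(T) ≥ 2. (This is only a lower bound: in general the CP rank may exceed every unfolding rank, so we still need to exhibit 2 rank-1 terms summing to T.)
Upper bound — finding two terms. Write S_k = T[:,:,k] for the frontal slices: S₀ = [[6, 12, -6], [12, -6, -2]], S₁ = [[0, 18, -6], [30, -24, -2]], S₂ = [[6, -6, 0], [-18, 18, 0]].
If T = a₁ ⊗ b₁ ⊗ c₁ + a₂ ⊗ b₂ ⊗ c₂ then each S_k = c₁[k]·a₁b₁ᵀ + c₂[k]·a₂b₂ᵀ. S₀ and S₁ are linearly independent, so a₁b₁ᵀ and a₂b₂ᵀ must span the same plane of matrices: they are the rank-1 matrices of the form x·S₀ + y·S₁.
The 2×2 minor of x·S₀ + y·S₁ on rows {0,1}, columns {0,1} is −180·x² − 720·xy − 540·y² = (-180)·(x + 3·y)(x + y), vanishing at (x:y) = (3:-1) and (1:-1).
M₁ = 3·S₀ − S₁ = [[18, 18, -12], [6, 6, -4]] = 2·(3, 1)(3, 3, -2)ᵀ and M₂ = S₀ − S₁ = [[6, -6, 0], [-18, 18, 0]] = 6·(1, -3)(1, -1, 0)ᵀ, so take a₁ = (3, 1), b₁ = (3, 3, -2), a₂ = (1, -3), b₂ = (1, -1, 0).
Each slice is an integer combination of E₁ = a₁b₁ᵀ and E₂ = a₂b₂ᵀ: S₀ = E₁ − 3·E₂, S₁ = E₁ − 9·E₂, S₂ = 6·E₂; reading off coefficients, c₁ = (1, 1, 0) and c₂ = (-3, -9, 6).
Hence T = (3, 1) ⊗ (3, 3, -2) ⊗ (1, 1, 0) + (1, -3) ⊗ (1, -1, 0) ⊗ (-3, -9, 6), so rank(T) ≤ 2.
These bounds meet, so rank(T) = 2.

rank(T) = 2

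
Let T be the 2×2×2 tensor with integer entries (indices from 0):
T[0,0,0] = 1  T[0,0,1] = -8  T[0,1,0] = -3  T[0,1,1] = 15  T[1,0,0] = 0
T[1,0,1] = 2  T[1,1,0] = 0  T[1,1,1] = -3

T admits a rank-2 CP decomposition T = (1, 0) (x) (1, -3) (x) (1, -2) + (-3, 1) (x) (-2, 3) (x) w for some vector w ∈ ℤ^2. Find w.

Subtract the known terms from T to get the rank-1 residual R = (-3, 1) (x) (-2, 3) (x) w, so R[i,j,k] = a[i]·b[j]·w[k]. Pick indices with nonzero a[0]·b[0] = (-3)·(-2) = 6. Only the fibre through (0,0,·) is needed: R[0,0,:] = T[0,0,:] − Σₗ aₗ[0]bₗ[0]cₗ = [1, -8] − (1)·(1)·(1, -2) = [0, -6]. Then w[k] = R[0,0,k] / 6 for each k, giving w = [0, -6] / 6 = (0, -1).

w = (0, -1)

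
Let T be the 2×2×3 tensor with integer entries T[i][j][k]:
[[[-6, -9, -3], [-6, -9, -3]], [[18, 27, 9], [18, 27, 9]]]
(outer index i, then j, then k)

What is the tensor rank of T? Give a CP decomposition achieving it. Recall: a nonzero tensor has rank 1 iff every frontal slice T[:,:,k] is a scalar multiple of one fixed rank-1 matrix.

rank(T) = 1

Lower bound: T ≠ 0 (e.g. T[0,0,0] = -6), so rank(T) ≥ 1.
Upper bound: the mode-1 fibre T[:,0,0] = [-6, 18] gives a = (1, -3) (primitive direction); the mode-2 fibre T[0,:,0] = [-6, -6] gives b = (1, 1); then c[k] = T[0,0,k] / (a[0]·b[0]) = [-6, -9, -3] / 1 = (-6, -9, -3).
Expanding (1, -3) (x) (1, 1) (x) (-6, -9, -3) reproduces all 12 entries of T, so T = (1, -3) (x) (1, 1) (x) (-6, -9, -3) and rank(T) ≤ 1.
These bounds meet, so rank(T) = 1.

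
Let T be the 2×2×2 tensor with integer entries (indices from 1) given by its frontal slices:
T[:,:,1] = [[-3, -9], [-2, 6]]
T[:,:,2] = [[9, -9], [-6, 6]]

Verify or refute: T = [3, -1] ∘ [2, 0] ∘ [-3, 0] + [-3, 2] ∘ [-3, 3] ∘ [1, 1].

No

Reconstruct entry (1,1,1) from the claimed factors: Σₗ aₗ[1]bₗ[1]cₗ[1] = (3)·(2)·(-3) + (-3)·(-3)·(1) = -9, but T[1,1,1] = -3. The claim is false.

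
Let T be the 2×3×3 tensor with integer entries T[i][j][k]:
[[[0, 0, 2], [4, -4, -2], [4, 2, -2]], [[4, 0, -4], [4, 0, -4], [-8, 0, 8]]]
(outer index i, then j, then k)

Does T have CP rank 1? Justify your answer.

No

The mode-3 unfolding of T (rows indexed by k, columns by (i,j) = (0,0), (0,1), (0,2), (1,0), (1,1), (1,2)) is [[0, 4, 4, 4, 4, -8], [0, -4, 2, 0, 0, 0], [2, -2, -2, -4, -4, 8]].
There the 3×3 minor on rows k ∈ {0, 1, 2}, columns (i,j) ∈ {(0,0), (0,1), (0,2)} is det [[0, 4, 4], [0, -4, 2], [2, -2, -2]] = 48 ≠ 0, so this unfolding has rank ≥ 3; CP rank is at least every unfolding rank, so rank(T) ≥ 3.
In particular rank(T) ≥ 3 > 1, so T is not rank-1.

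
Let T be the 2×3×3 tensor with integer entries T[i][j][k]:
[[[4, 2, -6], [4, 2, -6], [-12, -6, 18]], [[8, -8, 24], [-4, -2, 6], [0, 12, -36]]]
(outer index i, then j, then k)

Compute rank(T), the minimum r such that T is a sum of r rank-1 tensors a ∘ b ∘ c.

Lower bound: the mode-3 unfolding of T (rows indexed by k, columns by (i,j) = (0,0), (0,1), (0,2), (1,0), (1,1), (1,2)) is [[4, 4, -12, 8, -4, 0], [2, 2, -6, -8, -2, 12], [-6, -6, 18, 24, 6, -36]].
There the 2×2 minor on rows k ∈ {0, 1}, columns (i,j) ∈ {(0,0), (1,0)} is det [[4, 8], [2, -8]] = -48 ≠ 0, so this unfolding has rank ≥ 2; CP rank is at least every unfolding rank, so rank(T) ≥ 2. (Flattening ranks never certify an upper bound on CP rank; for that we must actually write T with 2 rank-1 terms.)
Upper bound — finding two terms. Write S_k = T[:,:,k] for the frontal slices: S₀ = [[4, 4, -12], [8, -4, 0]], S₁ = [[2, 2, -6], [-8, -2, 12]], S₂ = [[-6, -6, 18], [24, 6, -36]].
If T = a₁ ∘ b₁ ∘ c₁ + a₂ ∘ b₂ ∘ c₂ then each S_k = c₁[k]·a₁b₁ᵀ + c₂[k]·a₂b₂ᵀ. S₀ and S₁ are linearly independent, so a₁b₁ᵀ and a₂b₂ᵀ must span the same plane of matrices: they are the rank-1 matrices of the form x·S₀ + y·S₁.
The 2×2 minor of x·S₀ + y·S₁ on rows {0,1}, columns {0,1} is −48·x² + 12·y² = (-12)·(2·x − y)(2·x + y), vanishing at (x:y) = (1:2) and (1:-2).
M₁ = S₀ + 2·S₁ = [[8, 8, -24], [-8, -8, 24]] = 8·[1, -1][1, 1, -3]ᵀ and M₂ = S₀ − 2·S₁ = [[0, 0, 0], [24, 0, -24]] = 24·[0, 1][1, 0, -1]ᵀ, so take a₁ = [1, -1], b₁ = [1, 1, -3], a₂ = [0, 1], b₂ = [1, 0, -1].
Each slice is an integer combination of E₁ = a₁b₁ᵀ and E₂ = a₂b₂ᵀ: S₀ = 4·E₁ + 12·E₂, S₁ = 2·E₁ − 6·E₂, S₂ = −6·E₁ + 18·E₂; reading off coefficients, c₁ = [4, 2, -6] and c₂ = [12, -6, 18].
Hence T = [1, -1] ∘ [1, 1, -3] ∘ [4, 2, -6] + [0, 1] ∘ [1, 0, -1] ∘ [12, -6, 18], so rank(T) ≤ 2.
These bounds meet, so rank(T) = 2.

2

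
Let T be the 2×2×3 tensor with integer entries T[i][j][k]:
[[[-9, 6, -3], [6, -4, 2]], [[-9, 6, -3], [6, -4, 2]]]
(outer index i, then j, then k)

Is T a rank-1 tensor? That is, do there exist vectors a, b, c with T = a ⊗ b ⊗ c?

Yes

If T = a ⊗ b ⊗ c then every fibre of T is a multiple of the corresponding factor, so read the factors off the fibres through the nonzero entry T[0,0,0] = -9.
The mode-1 fibre T[:,0,0] = [-9, -9] gives a = [1, 1] (primitive direction); the mode-2 fibre T[0,:,0] = [-9, 6] gives b = [3, -2]; then c[k] = T[0,0,k] / (a[0]·b[0]) = [-9, 6, -3] / 3 = [-3, 2, -1].
Expanding [1, 1] ⊗ [3, -2] ⊗ [-3, 2, -1] reproduces all 12 entries of T, so T = [1, 1] ⊗ [3, -2] ⊗ [-3, 2, -1] and rank(T) ≤ 1.
Equivalently every frontal slice T[:,:,k] is c[k] times the rank-1 matrix [1, 1] ⊗ [3, -2]. So T has rank 1 (it is nonzero).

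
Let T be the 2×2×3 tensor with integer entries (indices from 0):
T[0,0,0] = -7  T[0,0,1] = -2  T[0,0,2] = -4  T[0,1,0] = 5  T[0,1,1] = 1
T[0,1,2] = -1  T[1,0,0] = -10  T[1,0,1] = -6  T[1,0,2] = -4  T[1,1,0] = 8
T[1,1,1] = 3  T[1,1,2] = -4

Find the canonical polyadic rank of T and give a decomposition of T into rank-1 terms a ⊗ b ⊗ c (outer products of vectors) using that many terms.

Lower bound: the mode-3 unfolding of T (rows indexed by k, columns by (i,j) = (0,0), (0,1), (1,0), (1,1)) is [[-7, 5, -10, 8], [-2, 1, -6, 3], [-4, -1, -4, -4]].
There the 3×3 minor on rows k ∈ {0, 1, 2}, columns (i,j) ∈ {(0,0), (0,1), (1,0)} is det [[-7, 5, -10], [-2, 1, -6], [-4, -1, -4]] = 90 ≠ 0, so this unfolding has rank ≥ 3; CP rank is at least every unfolding rank, so rank(T) ≥ 3. (This is only a lower bound: in general the CP rank may exceed every unfolding rank, so we still need to exhibit 3 rank-1 terms summing to T.)
Upper bound: T is a sum of 3 rank-1 terms, T = (1, -2) ⊗ (2, -1) ⊗ (1, 1, 1) + (1, 2) ⊗ (1, -2) ⊗ (-1, 0, 2) + (2, 1) ⊗ (2, -1) ⊗ (-2, -1, -2) (written with every a and b primitive with positive leading entry and the scale carried by c; CP decompositions are not unique, and this one is verified by expanding entrywise), so rank(T) ≤ 3.
These bounds meet, so rank(T) = 3.

rank(T) = 3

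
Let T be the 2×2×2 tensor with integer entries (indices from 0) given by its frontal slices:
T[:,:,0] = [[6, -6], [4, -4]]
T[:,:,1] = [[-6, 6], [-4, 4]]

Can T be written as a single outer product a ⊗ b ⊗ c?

Yes

If T = a ⊗ b ⊗ c then every fibre of T is a multiple of the corresponding factor, so read the factors off the fibres through the nonzero entry T[0,0,0] = 6.
The mode-1 fibre T[:,0,0] = [6, 4] gives a = [3, 2] (primitive direction); the mode-2 fibre T[0,:,0] = [6, -6] gives b = [1, -1]; then c[k] = T[0,0,k] / (a[0]·b[0]) = [6, -6] / 3 = [2, -2].
Expanding [3, 2] ⊗ [1, -1] ⊗ [2, -2] reproduces all 8 entries of T, so T = [3, 2] ⊗ [1, -1] ⊗ [2, -2] and rank(T) ≤ 1.
Equivalently every frontal slice T[:,:,k] is c[k] times the rank-1 matrix [3, 2] ⊗ [1, -1]. So T has rank 1 (it is nonzero).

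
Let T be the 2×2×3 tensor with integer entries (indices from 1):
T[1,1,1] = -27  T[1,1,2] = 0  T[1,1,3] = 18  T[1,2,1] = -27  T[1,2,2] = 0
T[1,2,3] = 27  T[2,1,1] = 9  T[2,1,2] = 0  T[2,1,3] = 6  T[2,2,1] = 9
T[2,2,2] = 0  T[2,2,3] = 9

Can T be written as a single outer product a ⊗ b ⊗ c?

No

The mode-1 unfolding of T (rows indexed by i, columns by (j,k) = (1,1), (1,2), (1,3), (2,1), (2,2), (2,3)) is [[-27, 0, 18, -27, 0, 27], [9, 0, 6, 9, 0, 9]].
There the 2×2 minor on rows i ∈ {1, 2}, columns (j,k) ∈ {(1,1), (1,3)} is det [[-27, 18], [9, 6]] = -324 ≠ 0, so this unfolding has rank ≥ 2; CP rank is at least every unfolding rank, so rank(T) ≥ 2.
In particular rank(T) ≥ 2 > 1, so T is not rank-1.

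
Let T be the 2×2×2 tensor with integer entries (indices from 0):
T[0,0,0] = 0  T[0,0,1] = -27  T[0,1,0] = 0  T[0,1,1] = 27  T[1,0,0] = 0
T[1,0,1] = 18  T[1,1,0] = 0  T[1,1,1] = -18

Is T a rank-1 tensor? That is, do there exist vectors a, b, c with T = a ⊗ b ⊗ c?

The mode-1 fibre T[:,0,1] = [-27, 18] gives a = (3, -2) (primitive direction); the mode-2 fibre T[0,:,1] = [-27, 27] gives b = (1, -1); then c[k] = T[0,0,k] / (a[0]·b[0]) = [0, -27] / 3 = (0, -9).
Expanding (3, -2) ⊗ (1, -1) ⊗ (0, -9) reproduces all 8 entries of T, so T = (3, -2) ⊗ (1, -1) ⊗ (0, -9) and rank(T) ≤ 1.
Equivalently every frontal slice T[:,:,k] is c[k] times the rank-1 matrix (3, -2) ⊗ (1, -1). So T has rank 1 (it is nonzero).

Yes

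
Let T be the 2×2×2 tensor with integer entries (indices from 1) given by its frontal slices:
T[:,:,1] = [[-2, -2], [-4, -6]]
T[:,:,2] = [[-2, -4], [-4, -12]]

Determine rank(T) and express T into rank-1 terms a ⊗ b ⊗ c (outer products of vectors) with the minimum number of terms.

Lower bound: the mode-2 unfolding of T (rows indexed by j, columns by (i,k) = (1,1), (1,2), (2,1), (2,2)) is [[-2, -2, -4, -4], [-2, -4, -6, -12]].
There the 2×2 minor on rows j ∈ {1, 2}, columns (i,k) ∈ {(1,1), (1,2)} is det [[-2, -2], [-2, -4]] = 4 ≠ 0, so this unfolding has rank ≥ 2; CP rank is at least every unfolding rank, so rank(T) ≥ 2. (Flattening ranks never certify an upper bound on CP rank; for that we must actually write T with 2 rank-1 terms.)
Upper bound — finding two terms. Write S_k = T[:,:,k] for the frontal slices: S₁ = [[-2, -2], [-4, -6]], S₂ = [[-2, -4], [-4, -12]].
If T = a₁ ⊗ b₁ ⊗ c₁ + a₂ ⊗ b₂ ⊗ c₂ then each S_k = c₁[k]·a₁b₁ᵀ + c₂[k]·a₂b₂ᵀ. S₁ and S₂ are linearly independent, so a₁b₁ᵀ and a₂b₂ᵀ must span the same plane of matrices: they are the rank-1 matrices of the form x·S₁ + y·S₂.
det(x·S₁ + y·S₂) is 4·x² + 12·xy + 8·y² = 4·(x + 2·y)(x + y), vanishing at (x:y) = (2:-1) and (1:-1).
M₁ = 2·S₁ − S₂ = [[-2, 0], [-4, 0]] = (-2)·[1, 2][1, 0]ᵀ and M₂ = S₁ − S₂ = [[0, 2], [0, 6]] = 2·[1, 3][0, 1]ᵀ, so take a₁ = [1, 2], b₁ = [1, 0], a₂ = [1, 3], b₂ = [0, 1].
Each slice is an integer combination of E₁ = a₁b₁ᵀ and E₂ = a₂b₂ᵀ: S₁ = −2·E₁ − 2·E₂, S₂ = −2·E₁ − 4·E₂; reading off coefficients, c₁ = [-2, -2] and c₂ = [-2, -4].
Hence T = [1, 2] ⊗ [1, 0] ⊗ [-2, -2] + [1, 3] ⊗ [0, 1] ⊗ [-2, -4], so rank(T) ≤ 2.
These bounds meet, so rank(T) = 2.

rank(T) = 2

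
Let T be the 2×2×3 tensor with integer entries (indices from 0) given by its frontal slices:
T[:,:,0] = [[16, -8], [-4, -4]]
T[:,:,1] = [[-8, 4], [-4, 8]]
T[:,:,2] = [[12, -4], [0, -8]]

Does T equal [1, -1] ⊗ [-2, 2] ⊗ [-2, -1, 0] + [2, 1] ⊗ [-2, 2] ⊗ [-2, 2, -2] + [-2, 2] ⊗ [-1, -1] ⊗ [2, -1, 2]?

Yes

Reconstruct entrywise from the claimed factors. For example, T[0,0,2] = 12 and Σₗ aₗ[0]bₗ[0]cₗ[2] = (1)·(-2)·(0) + (2)·(-2)·(-2) + (-2)·(-1)·(2) = 12; checking all 12 entries, every one matches. The claim holds.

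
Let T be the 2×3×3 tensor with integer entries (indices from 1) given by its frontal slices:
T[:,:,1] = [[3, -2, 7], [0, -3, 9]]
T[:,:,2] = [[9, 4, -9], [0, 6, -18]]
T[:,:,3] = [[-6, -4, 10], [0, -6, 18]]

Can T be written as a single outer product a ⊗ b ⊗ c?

The mode-1 unfolding of T (rows indexed by i, columns by (j,k) = (1,1), (1,2), (1,3), (2,1), (2,2), (2,3), (3,1), (3,2), (3,3)) is [[3, 9, -6, -2, 4, -4, 7, -9, 10], [0, 0, 0, -3, 6, -6, 9, -18, 18]].
There the 2×2 minor on rows i ∈ {1, 2}, columns (j,k) ∈ {(1,1), (2,1)} is det [[3, -2], [0, -3]] = -9 ≠ 0, so this unfolding has rank ≥ 2; CP rank is at least every unfolding rank, so rank(T) ≥ 2.
In particular rank(T) ≥ 2 > 1, so T is not rank-1.

No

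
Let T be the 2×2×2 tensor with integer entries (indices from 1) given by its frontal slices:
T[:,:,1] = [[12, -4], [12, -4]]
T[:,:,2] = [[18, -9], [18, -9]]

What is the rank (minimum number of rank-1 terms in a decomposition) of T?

Lower bound: the mode-3 unfolding of T (rows indexed by k, columns by (i,j) = (1,1), (1,2), (2,1), (2,2)) is [[12, -4, 12, -4], [18, -9, 18, -9]].
There the 2×2 minor on rows k ∈ {1, 2}, columns (i,j) ∈ {(1,1), (1,2)} is det [[12, -4], [18, -9]] = -36 ≠ 0, so this unfolding has rank ≥ 2; CP rank is at least every unfolding rank, so rank(T) ≥ 2. (Flattening ranks never certify an upper bound on CP rank; for that we must actually write T with 2 rank-1 terms.)
Upper bound — finding two terms. Every mode-1 slice of T is a multiple of one matrix: T[i,:,:] = a[i]·M with a = [1, 1] and M = [[12, 18], [-4, -9]] (rows indexed by j, columns by k). So it suffices to write M as a sum of two rank-1 matrices.
Splitting M by its rows (j = 1, 2), M = [1, 0][12, 18]ᵀ + [0, 1][-4, -9]ᵀ.
Hence T = [1, 1] (x) [1, 0] (x) [12, 18] + [1, 1] (x) [0, 1] (x) [-4, -9], so rank(T) ≤ 2.
These bounds meet, so rank(T) = 2.

2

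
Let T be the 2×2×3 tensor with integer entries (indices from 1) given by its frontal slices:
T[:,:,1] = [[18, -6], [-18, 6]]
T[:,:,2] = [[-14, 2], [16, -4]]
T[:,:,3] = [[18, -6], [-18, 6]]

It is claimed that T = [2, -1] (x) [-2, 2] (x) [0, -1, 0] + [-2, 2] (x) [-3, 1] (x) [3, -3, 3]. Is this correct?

Reconstruct entrywise from the claimed factors. For example, T[1,2,3] = -6 and Σₗ aₗ[1]bₗ[2]cₗ[3] = (2)·(2)·(0) + (-2)·(1)·(3) = -6; checking all 12 entries, every one matches. The claim holds.

Yes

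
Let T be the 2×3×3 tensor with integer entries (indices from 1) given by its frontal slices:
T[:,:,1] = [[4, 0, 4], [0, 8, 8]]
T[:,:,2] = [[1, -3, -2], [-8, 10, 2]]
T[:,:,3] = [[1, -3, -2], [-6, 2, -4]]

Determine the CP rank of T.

3

Lower bound: the mode-3 unfolding of T (rows indexed by k, columns by (i,j) = (1,1), (1,2), (1,3), (2,1), (2,2), (2,3)) is [[4, 0, 4, 0, 8, 8], [1, -3, -2, -8, 10, 2], [1, -3, -2, -6, 2, -4]].
There the 3×3 minor on rows k ∈ {1, 2, 3}, columns (i,j) ∈ {(1,1), (1,2), (2,1)} is det [[4, 0, 0], [1, -3, -8], [1, -3, -6]] = -24 ≠ 0, so this unfolding has rank ≥ 3; CP rank is at least every unfolding rank, so rank(T) ≥ 3. (Flattening ranks never certify an upper bound on CP rank; for that we must actually write T with 3 rank-1 terms.)
Upper bound: T is a sum of 3 rank-1 terms, T = (1, -2) ⊗ (1, -1, 0) ⊗ (2, 4, 2) + (1, 2) ⊗ (1, 1, 2) ⊗ (2, 1, -1) + (2, 1) ⊗ (1, 0, 1) ⊗ (0, -2, 0) (one valid choice — decompositions are not unique — normalised so each a, b is primitive with positive first nonzero entry; check it by expanding all entries), so rank(T) ≤ 3.
These bounds meet, so rank(T) = 3.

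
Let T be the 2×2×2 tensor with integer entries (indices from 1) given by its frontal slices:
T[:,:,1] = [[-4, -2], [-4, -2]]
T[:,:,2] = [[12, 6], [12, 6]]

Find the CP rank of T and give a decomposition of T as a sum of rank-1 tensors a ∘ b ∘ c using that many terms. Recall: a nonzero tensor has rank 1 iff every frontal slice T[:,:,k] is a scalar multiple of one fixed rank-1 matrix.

rank(T) = 1

Lower bound: T ≠ 0 (e.g. T[1,1,1] = -4), so rank(T) ≥ 1.
Upper bound: if T = a ∘ b ∘ c then every fibre of T is a multiple of the corresponding factor, so read the factors off the fibres through the nonzero entry T[1,1,1] = -4.
The mode-1 fibre T[:,1,1] = [-4, -4] gives a = (1, 1) (primitive direction); the mode-2 fibre T[1,:,1] = [-4, -2] gives b = (2, 1); then c[k] = T[1,1,k] / (a[1]·b[1]) = [-4, 12] / 2 = (-2, 6).
Expanding (1, 1) ∘ (2, 1) ∘ (-2, 6) reproduces all 8 entries of T, so T = (1, 1) ∘ (2, 1) ∘ (-2, 6) and rank(T) ≤ 1.
These bounds meet, so rank(T) = 1.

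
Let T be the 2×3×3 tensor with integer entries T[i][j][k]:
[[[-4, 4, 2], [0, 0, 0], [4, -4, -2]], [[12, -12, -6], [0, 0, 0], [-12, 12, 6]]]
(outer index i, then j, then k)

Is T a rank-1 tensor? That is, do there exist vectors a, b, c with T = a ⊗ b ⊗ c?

The mode-1 fibre T[:,0,0] = [-4, 12] gives a = (1, -3) (primitive direction); the mode-2 fibre T[0,:,0] = [-4, 0, 4] gives b = (1, 0, -1); then c[k] = T[0,0,k] / (a[0]·b[0]) = [-4, 4, 2] / 1 = (-4, 4, 2).
Expanding (1, -3) ⊗ (1, 0, -1) ⊗ (-4, 4, 2) reproduces all 18 entries of T, so T = (1, -3) ⊗ (1, 0, -1) ⊗ (-4, 4, 2) and rank(T) ≤ 1.
Equivalently every frontal slice T[:,:,k] is c[k] times the rank-1 matrix (1, -3) ⊗ (1, 0, -1). So T has rank 1 (it is nonzero).

Yes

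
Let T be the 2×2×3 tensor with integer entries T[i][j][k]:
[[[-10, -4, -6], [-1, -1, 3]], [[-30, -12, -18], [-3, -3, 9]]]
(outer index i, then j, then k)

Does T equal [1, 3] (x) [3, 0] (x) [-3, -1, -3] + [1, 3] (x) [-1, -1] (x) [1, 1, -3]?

Reconstruct entrywise from the claimed factors. For example, T[0,1,1] = -1 and Σₗ aₗ[0]bₗ[1]cₗ[1] = (1)·(0)·(-1) + (1)·(-1)·(1) = -1; checking all 12 entries, every one matches. The claim holds.

Yes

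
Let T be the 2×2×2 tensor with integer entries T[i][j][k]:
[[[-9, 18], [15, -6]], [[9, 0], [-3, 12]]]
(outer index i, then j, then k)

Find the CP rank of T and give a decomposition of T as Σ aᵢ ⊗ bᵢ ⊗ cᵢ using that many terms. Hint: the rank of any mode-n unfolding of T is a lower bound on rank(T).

rank(T) = 2

Lower bound: the mode-1 unfolding of T (rows indexed by i, columns by (j,k) = (0,0), (0,1), (1,0), (1,1)) is [[-9, 18, 15, -6], [9, 0, -3, 12]].
There the 2×2 minor on rows i ∈ {0, 1}, columns (j,k) ∈ {(0,0), (0,1)} is det [[-9, 18], [9, 0]] = -162 ≠ 0, so this unfolding has rank ≥ 2; CP rank is at least every unfolding rank, so rank(T) ≥ 2. (Flattening ranks never certify an upper bound on CP rank; for that we must actually write T with 2 rank-1 terms.)
Upper bound — finding two terms. Write S_k = T[:,:,k] for the frontal slices: S₀ = [[-9, 15], [9, -3]], S₁ = [[18, -6], [0, 12]].
If T = a₁ ⊗ b₁ ⊗ c₁ + a₂ ⊗ b₂ ⊗ c₂ then each S_k = c₁[k]·a₁b₁ᵀ + c₂[k]·a₂b₂ᵀ. S₀ and S₁ are linearly independent, so a₁b₁ᵀ and a₂b₂ᵀ must span the same plane of matrices: they are the rank-1 matrices of the form x·S₀ + y·S₁.
det(x·S₀ + y·S₁) is −108·x² − 108·xy + 216·y² = (-108)·(x + 2·y)(x − y), vanishing at (x:y) = (2:-1) and (1:1).
M₁ = 2·S₀ − S₁ = [[-36, 36], [18, -18]] = (-18)·[2, -1][1, -1]ᵀ and M₂ = S₀ + S₁ = [[9, 9], [9, 9]] = 9·[1, 1][1, 1]ᵀ, so take a₁ = [2, -1], b₁ = [1, -1], a₂ = [1, 1], b₂ = [1, 1].
Each slice is an integer combination of E₁ = a₁b₁ᵀ and E₂ = a₂b₂ᵀ: S₀ = −6·E₁ + 3·E₂, S₁ = 6·E₁ + 6·E₂; reading off coefficients, c₁ = [-6, 6] and c₂ = [3, 6].
Hence T = [2, -1] ⊗ [1, -1] ⊗ [-6, 6] + [1, 1] ⊗ [1, 1] ⊗ [3, 6], so rank(T) ≤ 2.
These bounds meet, so rank(T) = 2.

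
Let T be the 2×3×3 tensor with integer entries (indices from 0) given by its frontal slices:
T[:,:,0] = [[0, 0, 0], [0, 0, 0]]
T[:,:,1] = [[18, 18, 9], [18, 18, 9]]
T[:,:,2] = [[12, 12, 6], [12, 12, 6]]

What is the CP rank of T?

Lower bound: T ≠ 0 (e.g. T[0,0,1] = 18), so rank(T) ≥ 1.
Upper bound: if T = a ⊗ b ⊗ c then every fibre of T is a multiple of the corresponding factor, so read the factors off the fibres through the nonzero entry T[0,0,1] = 18.
The mode-1 fibre T[:,0,1] = [18, 18] gives a = [1, 1] (primitive direction); the mode-2 fibre T[0,:,1] = [18, 18, 9] gives b = [2, 2, 1]; then c[k] = T[0,0,k] / (a[0]·b[0]) = [0, 18, 12] / 2 = [0, 9, 6].
Expanding [1, 1] ⊗ [2, 2, 1] ⊗ [0, 9, 6] reproduces all 18 entries of T, so T = [1, 1] ⊗ [2, 2, 1] ⊗ [0, 9, 6] and rank(T) ≤ 1.
These bounds meet, so rank(T) = 1.
Check entry T[0,1,2] = 12: (1)·(2)·(6) = 12.

1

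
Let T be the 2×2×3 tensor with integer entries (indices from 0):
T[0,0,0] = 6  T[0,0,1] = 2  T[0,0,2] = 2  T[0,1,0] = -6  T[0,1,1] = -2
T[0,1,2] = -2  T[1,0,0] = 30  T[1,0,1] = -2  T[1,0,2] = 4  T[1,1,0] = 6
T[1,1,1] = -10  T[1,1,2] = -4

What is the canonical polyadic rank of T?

2

Lower bound: in the mode-1 unfolding of T (rows indexed by i, columns by (j,k)) the 2×2 minor on rows i ∈ {0, 1}, columns (j,k) ∈ {(0,0), (0,1)} is det [[6, 2], [30, -2]] = -72 ≠ 0, so that unfolding has rank ≥ 2 and hence rank(T) ≥ 2 (CP rank is at least every unfolding rank, though it can be larger).
Upper bound: with S_k = T[:,:,k], the two rank-1 terms a₁b₁ᵀ, a₂b₂ᵀ are the rank-1 members of the pencil x·S₀ + y·S₁.
det(x·S₀ + y·S₁) is 216·x² − 24·y² = 24·(3·x − y)(3·x + y), vanishing at (x:y) = (1:3) and (1:-3).
M₁ = S₀ + 3·S₁ = [[12, -12], [24, -24]] = 12·[1, 2][1, -1]ᵀ and M₂ = S₀ − 3·S₁ = [[0, 0], [36, 36]] = 36·[0, 1][1, 1]ᵀ, so take a₁ = [1, 2], b₁ = [1, -1], a₂ = [0, 1], b₂ = [1, 1].
Each slice is an integer combination of E₁ = a₁b₁ᵀ and E₂ = a₂b₂ᵀ: S₀ = 6·E₁ + 18·E₂, S₁ = 2·E₁ − 6·E₂, S₂ = 2·E₁; reading off coefficients, c₁ = [6, 2, 2] and c₂ = [18, -6, 0].
Hence T = [1, 2] ∘ [1, -1] ∘ [6, 2, 2] + [0, 1] ∘ [1, 1] ∘ [18, -6, 0], so rank(T) ≤ 2.
These bounds meet, so rank(T) = 2.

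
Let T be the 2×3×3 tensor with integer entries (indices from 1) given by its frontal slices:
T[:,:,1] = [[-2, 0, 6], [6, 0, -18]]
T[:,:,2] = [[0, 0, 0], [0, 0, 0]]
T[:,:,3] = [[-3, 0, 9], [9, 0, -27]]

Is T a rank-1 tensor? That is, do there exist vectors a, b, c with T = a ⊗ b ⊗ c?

Yes

If T = a ⊗ b ⊗ c then every fibre of T is a multiple of the corresponding factor, so read the factors off the fibres through the nonzero entry T[1,1,1] = -2.
The mode-1 fibre T[:,1,1] = [-2, 6] gives a = (1, -3) (primitive direction); the mode-2 fibre T[1,:,1] = [-2, 0, 6] gives b = (1, 0, -3); then c[k] = T[1,1,k] / (a[1]·b[1]) = [-2, 0, -3] / 1 = (-2, 0, -3).
Expanding (1, -3) ⊗ (1, 0, -3) ⊗ (-2, 0, -3) reproduces all 18 entries of T, so T = (1, -3) ⊗ (1, 0, -3) ⊗ (-2, 0, -3) and rank(T) ≤ 1.
Equivalently every frontal slice T[:,:,k] is c[k] times the rank-1 matrix (1, -3) ⊗ (1, 0, -3). So T has rank 1 (it is nonzero).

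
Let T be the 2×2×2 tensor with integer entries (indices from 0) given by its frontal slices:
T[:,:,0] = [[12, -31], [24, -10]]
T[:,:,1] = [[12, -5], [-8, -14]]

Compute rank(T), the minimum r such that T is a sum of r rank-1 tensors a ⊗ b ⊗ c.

Lower bound: the mode-1 unfolding of T (rows indexed by i, columns by (j,k) = (0,0), (0,1), (1,0), (1,1)) is [[12, 12, -31, -5], [24, -8, -10, -14]].
There the 2×2 minor on rows i ∈ {0, 1}, columns (j,k) ∈ {(0,0), (0,1)} is det [[12, 12], [24, -8]] = -384 ≠ 0, so this unfolding has rank ≥ 2; CP rank is at least every unfolding rank, so rank(T) ≥ 2. (Unfolding ranks only ever bound the CP rank from below — rank(T) can be strictly larger than all of them — so the matching upper bound has to come from an explicit 2-term decomposition.)
Upper bound — finding two terms. Write S_k = T[:,:,k] for the frontal slices: S₀ = [[12, -31], [24, -10]], S₁ = [[12, -5], [-8, -14]].
If T = a₁ ⊗ b₁ ⊗ c₁ + a₂ ⊗ b₂ ⊗ c₂ then each S_k = c₁[k]·a₁b₁ᵀ + c₂[k]·a₂b₂ᵀ. S₀ and S₁ are linearly independent, so a₁b₁ᵀ and a₂b₂ᵀ must span the same plane of matrices: they are the rank-1 matrices of the form x·S₀ + y·S₁.
det(x·S₀ + y·S₁) is 624·x² − 416·xy − 208·y² = 208·(x − y)(3·x + y), vanishing at (x:y) = (1:1) and (1:-3).
M₁ = S₀ + S₁ = [[24, -36], [16, -24]] = 4·[3, 2][2, -3]ᵀ and M₂ = S₀ − 3·S₁ = [[-24, -16], [48, 32]] = (-8)·[1, -2][3, 2]ᵀ, so take a₁ = [3, 2], b₁ = [2, -3], a₂ = [1, -2], b₂ = [3, 2].
Each slice is an integer combination of E₁ = a₁b₁ᵀ and E₂ = a₂b₂ᵀ: S₀ = 3·E₁ − 2·E₂, S₁ = E₁ + 2·E₂; reading off coefficients, c₁ = [3, 1] and c₂ = [-2, 2].
Hence T = [3, 2] ⊗ [2, -3] ⊗ [3, 1] + [1, -2] ⊗ [3, 2] ⊗ [-2, 2], so rank(T) ≤ 2.
These bounds meet, so rank(T) = 2.

2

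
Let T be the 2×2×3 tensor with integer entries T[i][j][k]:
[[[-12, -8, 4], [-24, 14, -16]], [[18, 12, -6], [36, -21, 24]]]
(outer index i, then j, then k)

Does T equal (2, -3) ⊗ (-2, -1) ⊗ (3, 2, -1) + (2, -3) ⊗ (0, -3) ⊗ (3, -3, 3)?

Reconstruct entrywise from the claimed factors. For example, T[1,0,2] = -6 and Σₗ aₗ[1]bₗ[0]cₗ[2] = (-3)·(-2)·(-1) + (-3)·(0)·(3) = -6; checking all 12 entries, every one matches. The claim holds.

Yes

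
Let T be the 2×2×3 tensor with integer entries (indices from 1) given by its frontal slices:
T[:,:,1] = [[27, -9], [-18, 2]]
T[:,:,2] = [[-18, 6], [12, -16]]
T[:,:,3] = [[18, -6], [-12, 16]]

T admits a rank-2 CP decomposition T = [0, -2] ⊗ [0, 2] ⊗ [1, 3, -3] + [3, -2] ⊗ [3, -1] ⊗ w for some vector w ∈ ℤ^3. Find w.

w = [3, -2, 2]

Subtract the known terms from T to get the rank-1 residual R = [3, -2] ⊗ [3, -1] ⊗ w, so R[i,j,k] = a[i]·b[j]·w[k]. Pick indices with nonzero a[1]·b[1] = (3)·(3) = 9. Only the fibre through (1,1,·) is needed: R[1,1,:] = T[1,1,:] − Σₗ aₗ[1]bₗ[1]cₗ = [27, -18, 18] − (0)·(0)·[1, 3, -3] = [27, -18, 18]. Then w[k] = R[1,1,k] / 9 for each k, giving w = [27, -18, 18] / 9 = [3, -2, 2].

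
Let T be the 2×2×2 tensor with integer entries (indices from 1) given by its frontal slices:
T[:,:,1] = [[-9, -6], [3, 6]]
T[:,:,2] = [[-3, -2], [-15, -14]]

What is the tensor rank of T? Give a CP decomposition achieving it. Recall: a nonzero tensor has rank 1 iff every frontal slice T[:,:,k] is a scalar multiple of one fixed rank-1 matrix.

Lower bound: the mode-1 unfolding of T (rows indexed by i, columns by (j,k) = (1,1), (1,2), (2,1), (2,2)) is [[-9, -3, -6, -2], [3, -15, 6, -14]].
There the 2×2 minor on rows i ∈ {1, 2}, columns (j,k) ∈ {(1,1), (1,2)} is det [[-9, -3], [3, -15]] = 144 ≠ 0, so this unfolding has rank ≥ 2; CP rank is at least every unfolding rank, so rank(T) ≥ 2. (Flattening ranks never certify an upper bound on CP rank; for that we must actually write T with 2 rank-1 terms.)
Upper bound — finding two terms. Write S_k = T[:,:,k] for the frontal slices: S₁ = [[-9, -6], [3, 6]], S₂ = [[-3, -2], [-15, -14]].
If T = a₁ ⊗ b₁ ⊗ c₁ + a₂ ⊗ b₂ ⊗ c₂ then each S_k = c₁[k]·a₁b₁ᵀ + c₂[k]·a₂b₂ᵀ. S₁ and S₂ are linearly independent, so a₁b₁ᵀ and a₂b₂ᵀ must span the same plane of matrices: they are the rank-1 matrices of the form x·S₁ + y·S₂.
det(x·S₁ + y·S₂) is −36·x² + 24·xy + 12·y² = (-12)·(x − y)(3·x + y), vanishing at (x:y) = (1:1) and (1:-3).
M₁ = S₁ + S₂ = [[-12, -8], [-12, -8]] = (-4)·[1, 1][3, 2]ᵀ and M₂ = S₁ − 3·S₂ = [[0, 0], [48, 48]] = 48·[0, 1][1, 1]ᵀ, so take a₁ = [1, 1], b₁ = [3, 2], a₂ = [0, 1], b₂ = [1, 1].
Each slice is an integer combination of E₁ = a₁b₁ᵀ and E₂ = a₂b₂ᵀ: S₁ = −3·E₁ + 12·E₂, S₂ = −E₁ − 12·E₂; reading off coefficients, c₁ = [-3, -1] and c₂ = [12, -12].
Hence T = [1, 1] ⊗ [3, 2] ⊗ [-3, -1] + [0, 1] ⊗ [1, 1] ⊗ [12, -12], so rank(T) ≤ 2.
These bounds meet, so rank(T) = 2.
Check entry T[1,2,1] = -6: (1)·(2)·(-3) + (0)·(1)·(12) = -6.

rank(T) = 2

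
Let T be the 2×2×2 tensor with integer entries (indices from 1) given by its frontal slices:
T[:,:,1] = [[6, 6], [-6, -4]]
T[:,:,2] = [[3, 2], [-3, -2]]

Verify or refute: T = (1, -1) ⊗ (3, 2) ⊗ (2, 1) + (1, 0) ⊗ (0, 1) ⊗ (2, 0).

Yes

Reconstruct entrywise from the claimed factors. For example, T[1,2,1] = 6 and Σₗ aₗ[1]bₗ[2]cₗ[1] = (1)·(2)·(2) + (1)·(1)·(2) = 6; checking all 8 entries, every one matches. The claim holds.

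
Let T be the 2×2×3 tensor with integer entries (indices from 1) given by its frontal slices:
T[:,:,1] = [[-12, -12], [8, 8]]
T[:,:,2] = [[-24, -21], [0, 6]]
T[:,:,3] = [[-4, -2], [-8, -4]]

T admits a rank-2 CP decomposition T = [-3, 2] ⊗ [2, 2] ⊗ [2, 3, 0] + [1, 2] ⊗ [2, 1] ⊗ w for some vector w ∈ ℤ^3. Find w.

Subtract the known terms from T to get the rank-1 residual R = [1, 2] ⊗ [2, 1] ⊗ w, so R[i,j,k] = a[i]·b[j]·w[k]. Pick indices with nonzero a[1]·b[1] = (1)·(2) = 2. Only the fibre through (1,1,·) is needed: R[1,1,:] = T[1,1,:] − Σₗ aₗ[1]bₗ[1]cₗ = [-12, -24, -4] − (-3)·(2)·[2, 3, 0] = [0, -6, -4]. Then w[k] = R[1,1,k] / 2 for each k, giving w = [0, -6, -4] / 2 = [0, -3, -2].

w = [0, -3, -2]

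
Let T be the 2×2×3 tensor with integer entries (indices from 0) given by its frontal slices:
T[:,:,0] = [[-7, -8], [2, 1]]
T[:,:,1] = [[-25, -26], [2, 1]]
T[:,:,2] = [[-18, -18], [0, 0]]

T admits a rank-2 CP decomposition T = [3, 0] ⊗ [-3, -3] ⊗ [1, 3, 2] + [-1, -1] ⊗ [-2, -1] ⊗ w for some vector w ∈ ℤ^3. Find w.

Subtract the known terms from T to get the rank-1 residual R = [-1, -1] ⊗ [-2, -1] ⊗ w, so R[i,j,k] = a[i]·b[j]·w[k]. Pick indices with nonzero a[0]·b[0] = (-1)·(-2) = 2. Only the fibre through (0,0,·) is needed: R[0,0,:] = T[0,0,:] − Σₗ aₗ[0]bₗ[0]cₗ = [-7, -25, -18] − (3)·(-3)·[1, 3, 2] = [2, 2, 0]. Then w[k] = R[0,0,k] / 2 for each k, giving w = [2, 2, 0] / 2 = [1, 1, 0].

w = [1, 1, 0]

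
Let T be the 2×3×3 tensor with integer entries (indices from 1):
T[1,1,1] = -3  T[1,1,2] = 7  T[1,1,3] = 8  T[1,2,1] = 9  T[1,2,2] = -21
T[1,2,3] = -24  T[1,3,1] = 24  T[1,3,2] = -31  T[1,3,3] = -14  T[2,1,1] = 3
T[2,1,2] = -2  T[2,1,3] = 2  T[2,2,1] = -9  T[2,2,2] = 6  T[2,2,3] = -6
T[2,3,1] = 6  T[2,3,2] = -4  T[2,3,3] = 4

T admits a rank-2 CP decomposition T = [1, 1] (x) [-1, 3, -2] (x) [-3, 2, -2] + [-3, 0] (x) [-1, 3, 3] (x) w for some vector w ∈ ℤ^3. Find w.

w = [-2, 3, 2]

Subtract the known terms from T to get the rank-1 residual R = [-3, 0] (x) [-1, 3, 3] (x) w, so R[i,j,k] = a[i]·b[j]·w[k]. Pick indices with nonzero a[1]·b[1] = (-3)·(-1) = 3. Only the fibre through (1,1,·) is needed: R[1,1,:] = T[1,1,:] − Σₗ aₗ[1]bₗ[1]cₗ = [-3, 7, 8] − (1)·(-1)·[-3, 2, -2] = [-6, 9, 6]. Then w[k] = R[1,1,k] / 3 for each k, giving w = [-6, 9, 6] / 3 = [-2, 3, 2].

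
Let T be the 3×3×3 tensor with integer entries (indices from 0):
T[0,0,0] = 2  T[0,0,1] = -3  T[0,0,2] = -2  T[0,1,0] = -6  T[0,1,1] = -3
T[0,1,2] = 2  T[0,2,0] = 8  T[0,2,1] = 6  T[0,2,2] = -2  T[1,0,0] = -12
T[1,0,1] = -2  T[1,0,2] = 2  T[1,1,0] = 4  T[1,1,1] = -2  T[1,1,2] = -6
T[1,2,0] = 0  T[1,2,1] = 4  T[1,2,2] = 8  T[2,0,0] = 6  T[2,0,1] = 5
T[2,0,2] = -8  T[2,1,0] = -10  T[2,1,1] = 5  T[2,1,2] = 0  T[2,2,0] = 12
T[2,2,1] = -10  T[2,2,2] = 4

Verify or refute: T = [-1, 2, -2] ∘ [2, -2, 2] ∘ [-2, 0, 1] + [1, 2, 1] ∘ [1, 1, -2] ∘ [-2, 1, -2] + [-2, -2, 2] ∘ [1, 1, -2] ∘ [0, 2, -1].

Yes

Reconstruct entrywise from the claimed factors. For example, T[0,0,2] = -2 and Σₗ aₗ[0]bₗ[0]cₗ[2] = (-1)·(2)·(1) + (1)·(1)·(-2) + (-2)·(1)·(-1) = -2; checking all 27 entries, every one matches. The claim holds.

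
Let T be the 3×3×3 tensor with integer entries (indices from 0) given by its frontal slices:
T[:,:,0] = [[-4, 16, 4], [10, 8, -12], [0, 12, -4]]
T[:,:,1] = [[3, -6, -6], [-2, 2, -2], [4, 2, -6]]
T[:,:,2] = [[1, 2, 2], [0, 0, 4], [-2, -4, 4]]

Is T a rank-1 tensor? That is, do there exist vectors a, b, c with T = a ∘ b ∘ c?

No

The mode-2 unfolding of T (rows indexed by j, columns by (i,k) = (0,0), (0,1), (0,2), (1,0), (1,1), (1,2), (2,0), (2,1), (2,2)) is [[-4, 3, 1, 10, -2, 0, 0, 4, -2], [16, -6, 2, 8, 2, 0, 12, 2, -4], [4, -6, 2, -12, -2, 4, -4, -6, 4]].
There the 3×3 minor on rows j ∈ {0, 1, 2}, columns (i,k) ∈ {(0,0), (0,1), (0,2)} is det [[-4, 3, 1], [16, -6, 2], [4, -6, 2]] = -144 ≠ 0, so this unfolding has rank ≥ 3; CP rank is at least every unfolding rank, so rank(T) ≥ 3.
In particular rank(T) ≥ 3 > 1, so T is not rank-1.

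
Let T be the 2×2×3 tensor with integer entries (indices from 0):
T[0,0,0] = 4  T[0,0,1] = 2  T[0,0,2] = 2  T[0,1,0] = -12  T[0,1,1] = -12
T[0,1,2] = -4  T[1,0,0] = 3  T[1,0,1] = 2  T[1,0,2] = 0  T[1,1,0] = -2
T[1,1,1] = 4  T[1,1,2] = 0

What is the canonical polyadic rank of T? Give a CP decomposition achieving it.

rank(T) = 3

Lower bound: in the mode-3 unfolding of T (rows indexed by k, columns by (i,j)) the 3×3 minor on rows k ∈ {0, 1, 2}, columns (i,j) ∈ {(0,0), (0,1), (1,0)} is det [[4, -12, 3], [2, -12, 2], [2, -4, 0]] = 32 ≠ 0, so that unfolding has rank ≥ 3 and hence rank(T) ≥ 3 (CP rank is at least every unfolding rank, though it can be larger).
Upper bound: T is a sum of 3 rank-1 terms, T = [1, -1] ⊗ [1, 2] ⊗ [-1, -2, 0] + [1, 0] ⊗ [1, -2] ⊗ [4, 4, 2] + [1, 2] ⊗ [1, -2] ⊗ [1, 0, 0] (one valid choice — decompositions are not unique — normalised so each a, b is primitive with positive first nonzero entry; check it by expanding all entries), so rank(T) ≤ 3.
These bounds meet, so rank(T) = 3.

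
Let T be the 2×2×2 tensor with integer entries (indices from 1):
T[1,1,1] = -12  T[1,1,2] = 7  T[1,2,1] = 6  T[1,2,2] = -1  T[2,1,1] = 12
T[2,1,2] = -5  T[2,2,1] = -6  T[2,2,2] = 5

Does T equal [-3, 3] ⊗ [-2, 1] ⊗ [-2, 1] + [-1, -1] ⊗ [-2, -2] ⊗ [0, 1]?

Reconstruct entry (1,1,2) from the claimed factors: Σₗ aₗ[1]bₗ[1]cₗ[2] = (-3)·(-2)·(1) + (-1)·(-2)·(1) = 8, but T[1,1,2] = 7. The claim is false.

No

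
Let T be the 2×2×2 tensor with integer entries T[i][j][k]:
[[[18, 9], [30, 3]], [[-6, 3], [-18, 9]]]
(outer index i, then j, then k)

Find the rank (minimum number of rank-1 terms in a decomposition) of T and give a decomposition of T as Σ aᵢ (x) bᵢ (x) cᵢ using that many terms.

Lower bound: the mode-1 unfolding of T (rows indexed by i, columns by (j,k) = (0,0), (0,1), (1,0), (1,1)) is [[18, 9, 30, 3], [-6, 3, -18, 9]].
There the 2×2 minor on rows i ∈ {0, 1}, columns (j,k) ∈ {(0,0), (0,1)} is det [[18, 9], [-6, 3]] = 108 ≠ 0, so this unfolding has rank ≥ 2; CP rank is at least every unfolding rank, so rank(T) ≥ 2. (This is only a lower bound: in general the CP rank may exceed every unfolding rank, so we still need to exhibit 2 rank-1 terms summing to T.)
Upper bound — finding two terms. Write S_k = T[:,:,k] for the frontal slices: S₀ = [[18, 30], [-6, -18]], S₁ = [[9, 3], [3, 9]].
If T = a₁ (x) b₁ (x) c₁ + a₂ (x) b₂ (x) c₂ then each S_k = c₁[k]·a₁b₁ᵀ + c₂[k]·a₂b₂ᵀ. S₀ and S₁ are linearly independent, so a₁b₁ᵀ and a₂b₂ᵀ must span the same plane of matrices: they are the rank-1 matrices of the form x·S₀ + y·S₁.
det(x·S₀ + y·S₁) is −144·x² − 72·xy + 72·y² = (-72)·(2·x − y)(x + y), vanishing at (x:y) = (1:2) and (1:-1).
M₁ = S₀ + 2·S₁ = [[36, 36], [0, 0]] = 36·[1, 0][1, 1]ᵀ and M₂ = S₀ − S₁ = [[9, 27], [-9, -27]] = 9·[1, -1][1, 3]ᵀ, so take a₁ = [1, 0], b₁ = [1, 1], a₂ = [1, -1], b₂ = [1, 3].
Each slice is an integer combination of E₁ = a₁b₁ᵀ and E₂ = a₂b₂ᵀ: S₀ = 12·E₁ + 6·E₂, S₁ = 12·E₁ − 3·E₂; reading off coefficients, c₁ = [12, 12] and c₂ = [6, -3].
Hence T = [1, 0] (x) [1, 1] (x) [12, 12] + [1, -1] (x) [1, 3] (x) [6, -3], so rank(T) ≤ 2.
These bounds meet, so rank(T) = 2.
Check entry T[1,1,0] = -18: (0)·(1)·(12) + (-1)·(3)·(6) = -18.

rank(T) = 2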